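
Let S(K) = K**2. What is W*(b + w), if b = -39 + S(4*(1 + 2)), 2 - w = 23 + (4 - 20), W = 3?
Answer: 300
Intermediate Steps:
w = -5 (w = 2 - (23 + (4 - 20)) = 2 - (23 - 16) = 2 - 1*7 = 2 - 7 = -5)
b = 105 (b = -39 + (4*(1 + 2))**2 = -39 + (4*3)**2 = -39 + 12**2 = -39 + 144 = 105)
W*(b + w) = 3*(105 - 5) = 3*100 = 300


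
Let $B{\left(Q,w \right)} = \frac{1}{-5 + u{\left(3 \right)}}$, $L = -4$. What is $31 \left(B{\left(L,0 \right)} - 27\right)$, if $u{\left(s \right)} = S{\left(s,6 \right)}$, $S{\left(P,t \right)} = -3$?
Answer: $- \frac{6727}{8} \approx -840.88$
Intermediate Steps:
$u{\left(s \right)} = -3$
$B{\left(Q,w \right)} = - \frac{1}{8}$ ($B{\left(Q,w \right)} = \frac{1}{-5 - 3} = \frac{1}{-8} = - \frac{1}{8}$)
$31 \left(B{\left(L,0 \right)} - 27\right) = 31 \left(- \frac{1}{8} - 27\right) = 31 \left(- \frac{217}{8}\right) = - \frac{6727}{8}$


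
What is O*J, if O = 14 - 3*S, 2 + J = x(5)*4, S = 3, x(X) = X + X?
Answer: 190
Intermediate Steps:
x(X) = 2*X
J = 38 (J = -2 + (2*5)*4 = -2 + 10*4 = -2 + 40 = 38)
O = 5 (O = 14 - 3*3 = 14 - 9 = 5)
O*J = 5*38 = 190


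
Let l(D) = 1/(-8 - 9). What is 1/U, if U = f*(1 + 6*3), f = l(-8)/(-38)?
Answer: 34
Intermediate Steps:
l(D) = -1/17 (l(D) = 1/(-17) = -1/17)
f = 1/646 (f = -1/17/(-38) = -1/17*(-1/38) = 1/646 ≈ 0.0015480)
U = 1/34 (U = (1 + 6*3)/646 = (1 + 18)/646 = (1/646)*19 = 1/34 ≈ 0.029412)
1/U = 1/(1/34) = 34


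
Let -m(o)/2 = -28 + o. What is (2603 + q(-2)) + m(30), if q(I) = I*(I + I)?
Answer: 2607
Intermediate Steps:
q(I) = 2*I**2 (q(I) = I*(2*I) = 2*I**2)
m(o) = 56 - 2*o (m(o) = -2*(-28 + o) = 56 - 2*o)
(2603 + q(-2)) + m(30) = (2603 + 2*(-2)**2) + (56 - 2*30) = (2603 + 2*4) + (56 - 60) = (2603 + 8) - 4 = 2611 - 4 = 2607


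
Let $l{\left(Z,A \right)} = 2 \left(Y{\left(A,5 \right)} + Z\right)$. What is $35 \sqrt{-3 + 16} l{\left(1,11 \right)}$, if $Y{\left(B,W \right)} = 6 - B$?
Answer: $- 280 \sqrt{13} \approx -1009.6$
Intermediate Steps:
$l{\left(Z,A \right)} = 12 - 2 A + 2 Z$ ($l{\left(Z,A \right)} = 2 \left(\left(6 - A\right) + Z\right) = 2 \left(6 + Z - A\right) = 12 - 2 A + 2 Z$)
$35 \sqrt{-3 + 16} l{\left(1,11 \right)} = 35 \sqrt{-3 + 16} \left(12 - 22 + 2 \cdot 1\right) = 35 \sqrt{13} \left(12 - 22 + 2\right) = 35 \sqrt{13} \left(-8\right) = - 280 \sqrt{13}$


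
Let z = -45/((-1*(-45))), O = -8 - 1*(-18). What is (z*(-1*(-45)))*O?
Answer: -450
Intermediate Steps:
O = 10 (O = -8 + 18 = 10)
z = -1 (z = -45/45 = -45*1/45 = -1)
(z*(-1*(-45)))*O = -(-1)*(-45)*10 = -1*45*10 = -45*10 = -450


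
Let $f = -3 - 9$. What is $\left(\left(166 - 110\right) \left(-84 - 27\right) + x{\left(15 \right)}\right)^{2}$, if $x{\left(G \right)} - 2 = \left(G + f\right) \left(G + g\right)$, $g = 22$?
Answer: $37246609$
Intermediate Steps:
$f = -12$ ($f = -3 - 9 = -12$)
$x{\left(G \right)} = 2 + \left(-12 + G\right) \left(22 + G\right)$ ($x{\left(G \right)} = 2 + \left(G - 12\right) \left(G + 22\right) = 2 + \left(-12 + G\right) \left(22 + G\right)$)
$\left(\left(166 - 110\right) \left(-84 - 27\right) + x{\left(15 \right)}\right)^{2} = \left(\left(166 - 110\right) \left(-84 - 27\right) + \left(-262 + 15^{2} + 10 \cdot 15\right)\right)^{2} = \left(56 \left(-111\right) + \left(-262 + 225 + 150\right)\right)^{2} = \left(-6216 + 113\right)^{2} = \left(-6103\right)^{2} = 37246609$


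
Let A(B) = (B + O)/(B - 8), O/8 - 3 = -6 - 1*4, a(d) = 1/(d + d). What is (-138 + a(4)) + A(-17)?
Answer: -26991/200 ≈ -134.96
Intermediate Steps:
a(d) = 1/(2*d)
O = -56 (O = 24 + 8*(-6 - 1*4) = 24 + 8*(-6 - 4) = 24 + 8*(-10) = 24 - 80 = -56)
A(B) = (-56 + B)/(-8 + B) (A(B) = (B - 56)/(B - 8) = (-56 + B)/(-8 + B))
(-138 + a(4)) + A(-17) = (-138 + (½)/4) + (-56 - 17)/(-8 - 17) = (-138 + (½)*(¼)) - 73/(-25) = (-138 + ⅛) - 1/25*(-73) = -1103/8 + 73/25 = -26991/200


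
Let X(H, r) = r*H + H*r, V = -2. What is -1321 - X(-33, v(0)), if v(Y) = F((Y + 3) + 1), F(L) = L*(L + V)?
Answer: -793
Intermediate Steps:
F(L) = L*(-2 + L) (F(L) = L*(L - 2) = L*(-2 + L))
v(Y) = (2 + Y)*(4 + Y) (v(Y) = ((Y + 3) + 1)*(-2 + ((Y + 3) + 1)) = ((3 + Y) + 1)*(-2 + ((3 + Y) + 1)) = (4 + Y)*(-2 + (4 + Y)) = (4 + Y)*(2 + Y) = (2 + Y)*(4 + Y))
X(H, r) = 2*H*r (X(H, r) = H*r + H*r = 2*H*r)
-1321 - X(-33, v(0)) = -1321 - 2*(-33)*(2 + 0)*(4 + 0) = -1321 - 2*(-33)*2*4 = -1321 - 2*(-33)*8 = -1321 - 1*(-528) = -1321 + 528 = -793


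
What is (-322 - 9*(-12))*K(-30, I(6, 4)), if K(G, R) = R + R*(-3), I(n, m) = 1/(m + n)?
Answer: 214/5 ≈ 42.800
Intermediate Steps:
K(G, R) = -2*R (K(G, R) = R - 3*R = -2*R)
(-322 - 9*(-12))*K(-30, I(6, 4)) = (-322 - 9*(-12))*(-2/(4 + 6)) = (-322 + 108)*(-2/10) = -(-428)/10 = -214*(-1/5) = 214/5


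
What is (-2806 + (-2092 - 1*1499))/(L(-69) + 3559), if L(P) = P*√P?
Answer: -22766923/12994990 - 441393*I*√69/12994990 ≈ -1.752 - 0.28215*I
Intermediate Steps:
L(P) = P^(3/2)
(-2806 + (-2092 - 1*1499))/(L(-69) + 3559) = (-2806 + (-2092 - 1*1499))/((-69)^(3/2) + 3559) = (-2806 + (-2092 - 1499))/(-69*I*√69 + 3559) = (-2806 - 3591)/(3559 - 69*I*√69) = -6397/(3559 - 69*I*√69)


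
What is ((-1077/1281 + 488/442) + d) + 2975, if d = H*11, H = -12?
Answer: 268310230/94367 ≈ 2843.3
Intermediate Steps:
d = -132 (d = -12*11 = -132)
((-1077/1281 + 488/442) + d) + 2975 = ((-1077/1281 + 488/442) - 132) + 2975 = ((-1077*1/1281 + 488*(1/442)) - 132) + 2975 = ((-359/427 + 244/221) - 132) + 2975 = (24849/94367 - 132) + 2975 = -12431595/94367 + 2975 = 268310230/94367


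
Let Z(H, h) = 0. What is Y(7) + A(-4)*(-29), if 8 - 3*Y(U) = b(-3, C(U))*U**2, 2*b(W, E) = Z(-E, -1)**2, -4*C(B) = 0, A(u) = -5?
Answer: 443/3 ≈ 147.67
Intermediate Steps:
C(B) = 0 (C(B) = -1/4*0 = 0)
b(W, E) = 0 (b(W, E) = (1/2)*0**2 = (1/2)*0 = 0)
Y(U) = 8/3 (Y(U) = 8/3 - 0*U**2 = 8/3 - 1/3*0 = 8/3 + 0 = 8/3)
Y(7) + A(-4)*(-29) = 8/3 - 5*(-29) = 8/3 + 145 = 443/3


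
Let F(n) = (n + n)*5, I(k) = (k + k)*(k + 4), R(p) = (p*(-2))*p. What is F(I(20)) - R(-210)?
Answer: 97800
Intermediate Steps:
R(p) = -2*p**2 (R(p) = (-2*p)*p = -2*p**2)
I(k) = 2*k*(4 + k) (I(k) = (2*k)*(4 + k) = 2*k*(4 + k))
F(n) = 10*n (F(n) = (2*n)*5 = 10*n)
F(I(20)) - R(-210) = 10*(2*20*(4 + 20)) - (-2)*(-210)**2 = 10*(2*20*24) - (-2)*44100 = 10*960 - 1*(-88200) = 9600 + 88200 = 97800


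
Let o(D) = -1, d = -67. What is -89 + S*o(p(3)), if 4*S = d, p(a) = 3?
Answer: -289/4 ≈ -72.250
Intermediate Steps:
S = -67/4 (S = (¼)*(-67) = -67/4 ≈ -16.750)
-89 + S*o(p(3)) = -89 - 67/4*(-1) = -89 + 67/4 = -289/4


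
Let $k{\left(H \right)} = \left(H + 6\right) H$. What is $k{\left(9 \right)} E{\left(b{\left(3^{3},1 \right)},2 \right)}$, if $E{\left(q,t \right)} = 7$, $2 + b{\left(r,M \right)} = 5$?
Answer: $945$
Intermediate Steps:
$b{\left(r,M \right)} = 3$ ($b{\left(r,M \right)} = -2 + 5 = 3$)
$k{\left(H \right)} = H \left(6 + H\right)$ ($k{\left(H \right)} = \left(6 + H\right) H = H \left(6 + H\right)$)
$k{\left(9 \right)} E{\left(b{\left(3^{3},1 \right)},2 \right)} = 9 \left(6 + 9\right) 7 = 9 \cdot 15 \cdot 7 = 135 \cdot 7 = 945$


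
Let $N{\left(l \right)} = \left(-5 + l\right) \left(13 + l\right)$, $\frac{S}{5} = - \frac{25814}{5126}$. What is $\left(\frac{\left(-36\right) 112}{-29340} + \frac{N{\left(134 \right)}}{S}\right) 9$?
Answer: $- \frac{71286371667}{10519205} \approx -6776.8$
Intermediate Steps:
$S = - \frac{64535}{2563}$ ($S = 5 \left(- \frac{25814}{5126}\right) = 5 \left(\left(-25814\right) \frac{1}{5126}\right) = 5 \left(- \frac{12907}{2563}\right) = - \frac{64535}{2563} \approx -25.179$)
$\left(\frac{\left(-36\right) 112}{-29340} + \frac{N{\left(134 \right)}}{S}\right) 9 = \left(\frac{\left(-36\right) 112}{-29340} + \frac{-65 + 134^{2} + 8 \cdot 134}{- \frac{64535}{2563}}\right) 9 = \left(\left(-4032\right) \left(- \frac{1}{29340}\right) + \left(-65 + 17956 + 1072\right) \left(- \frac{2563}{64535}\right)\right) 9 = \left(\frac{112}{815} + 18963 \left(- \frac{2563}{64535}\right)\right) 9 = \left(\frac{112}{815} - \frac{48602169}{64535}\right) 9 = \left(- \frac{7920707963}{10519205}\right) 9 = - \frac{71286371667}{10519205}$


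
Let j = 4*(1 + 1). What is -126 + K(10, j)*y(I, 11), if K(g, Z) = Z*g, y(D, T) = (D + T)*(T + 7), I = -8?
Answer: 4194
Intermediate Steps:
y(D, T) = (7 + T)*(D + T) (y(D, T) = (D + T)*(7 + T) = (7 + T)*(D + T))
j = 8 (j = 4*2 = 8)
-126 + K(10, j)*y(I, 11) = -126 + (8*10)*(11² + 7*(-8) + 7*11 - 8*11) = -126 + 80*(121 - 56 + 77 - 88) = -126 + 80*54 = -126 + 4320 = 4194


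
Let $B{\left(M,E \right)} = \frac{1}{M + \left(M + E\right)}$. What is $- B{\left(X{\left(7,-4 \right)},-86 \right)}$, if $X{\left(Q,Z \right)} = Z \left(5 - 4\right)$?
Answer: $\frac{1}{94} \approx 0.010638$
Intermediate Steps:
$X{\left(Q,Z \right)} = Z$ ($X{\left(Q,Z \right)} = Z 1 = Z$)
$B{\left(M,E \right)} = \frac{1}{E + 2 M}$ ($B{\left(M,E \right)} = \frac{1}{M + \left(E + M\right)} = \frac{1}{E + 2 M}$)
$- B{\left(X{\left(7,-4 \right)},-86 \right)} = - \frac{1}{-86 + 2 \left(-4\right)} = - \frac{1}{-86 - 8} = - \frac{1}{-94} = \left(-1\right) \left(- \frac{1}{94}\right) = \frac{1}{94}$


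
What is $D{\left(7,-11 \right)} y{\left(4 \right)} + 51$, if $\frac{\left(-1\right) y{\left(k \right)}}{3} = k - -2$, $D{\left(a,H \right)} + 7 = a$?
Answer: $51$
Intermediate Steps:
$D{\left(a,H \right)} = -7 + a$
$y{\left(k \right)} = -6 - 3 k$ ($y{\left(k \right)} = - 3 \left(k - -2\right) = - 3 \left(k + 2\right) = - 3 \left(2 + k\right) = -6 - 3 k$)
$D{\left(7,-11 \right)} y{\left(4 \right)} + 51 = \left(-7 + 7\right) \left(-6 - 12\right) + 51 = 0 \left(-6 - 12\right) + 51 = 0 \left(-18\right) + 51 = 0 + 51 = 51$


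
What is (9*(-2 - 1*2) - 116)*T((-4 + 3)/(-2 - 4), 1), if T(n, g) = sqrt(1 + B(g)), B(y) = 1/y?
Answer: -152*sqrt(2) ≈ -214.96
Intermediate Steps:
B(y) = 1/y
T(n, g) = sqrt(1 + 1/g)
(9*(-2 - 1*2) - 116)*T((-4 + 3)/(-2 - 4), 1) = (9*(-2 - 1*2) - 116)*sqrt((1 + 1)/1) = (9*(-2 - 2) - 116)*sqrt(1*2) = (9*(-4) - 116)*sqrt(2) = (-36 - 116)*sqrt(2) = -152*sqrt(2)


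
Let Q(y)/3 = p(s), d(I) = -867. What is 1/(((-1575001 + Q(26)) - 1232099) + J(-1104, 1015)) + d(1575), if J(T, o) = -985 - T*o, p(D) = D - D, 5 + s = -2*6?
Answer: -1463084176/1687525 ≈ -867.00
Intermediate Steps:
s = -17 (s = -5 - 2*6 = -5 - 12 = -17)
p(D) = 0
Q(y) = 0 (Q(y) = 3*0 = 0)
J(T, o) = -985 - T*o
1/(((-1575001 + Q(26)) - 1232099) + J(-1104, 1015)) + d(1575) = 1/(((-1575001 + 0) - 1232099) + (-985 - 1*(-1104)*1015)) - 867 = 1/((-1575001 - 1232099) + (-985 + 1120560)) - 867 = 1/(-2807100 + 1119575) - 867 = 1/(-1687525) - 867 = -1/1687525 - 867 = -1463084176/1687525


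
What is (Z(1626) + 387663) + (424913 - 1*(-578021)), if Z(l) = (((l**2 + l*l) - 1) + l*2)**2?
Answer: 27994714136606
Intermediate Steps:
Z(l) = (-1 + 2*l + 2*l**2)**2 (Z(l) = (((l**2 + l**2) - 1) + 2*l)**2 = ((2*l**2 - 1) + 2*l)**2 = ((-1 + 2*l**2) + 2*l)**2 = (-1 + 2*l + 2*l**2)**2)
(Z(1626) + 387663) + (424913 - 1*(-578021)) = ((-1 + 2*1626 + 2*1626**2)**2 + 387663) + (424913 - 1*(-578021)) = ((-1 + 3252 + 2*2643876)**2 + 387663) + (424913 + 578021) = ((-1 + 3252 + 5287752)**2 + 387663) + 1002934 = (5291003**2 + 387663) + 1002934 = (27994712746009 + 387663) + 1002934 = 27994713133672 + 1002934 = 27994714136606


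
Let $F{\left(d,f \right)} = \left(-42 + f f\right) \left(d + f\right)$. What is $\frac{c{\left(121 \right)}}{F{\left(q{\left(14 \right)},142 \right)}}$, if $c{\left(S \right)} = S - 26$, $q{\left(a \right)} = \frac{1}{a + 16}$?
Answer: $\frac{1425}{42869921} \approx 3.324 \cdot 10^{-5}$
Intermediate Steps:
$q{\left(a \right)} = \frac{1}{16 + a}$
$c{\left(S \right)} = -26 + S$ ($c{\left(S \right)} = S - 26 = -26 + S$)
$F{\left(d,f \right)} = \left(-42 + f^{2}\right) \left(d + f\right)$
$\frac{c{\left(121 \right)}}{F{\left(q{\left(14 \right)},142 \right)}} = \frac{-26 + 121}{142^{3} - \frac{42}{16 + 14} - 5964 + \frac{142^{2}}{16 + 14}} = \frac{95}{2863288 - \frac{42}{30} - 5964 + \frac{1}{30} \cdot 20164} = \frac{95}{2863288 - \frac{7}{5} - 5964 + \frac{1}{30} \cdot 20164} = \frac{95}{2863288 - \frac{7}{5} - 5964 + \frac{10082}{15}} = \frac{95}{\frac{42869921}{15}} = 95 \cdot \frac{15}{42869921} = \frac{1425}{42869921}$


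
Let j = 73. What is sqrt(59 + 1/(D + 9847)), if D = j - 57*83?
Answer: 14*sqrt(8105218)/5189 ≈ 7.6812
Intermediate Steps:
D = -4658 (D = 73 - 57*83 = 73 - 4731 = -4658)
sqrt(59 + 1/(D + 9847)) = sqrt(59 + 1/(-4658 + 9847)) = sqrt(59 + 1/5189) = sqrt(306152/5189) = 14*sqrt(8105218)/5189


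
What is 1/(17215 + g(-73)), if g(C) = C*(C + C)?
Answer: 1/27873 ≈ 3.5877e-5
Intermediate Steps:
g(C) = 2*C² (g(C) = C*(2*C) = 2*C²)
1/(17215 + g(-73)) = 1/(17215 + 2*(-73)²) = 1/(17215 + 2*5329) = 1/(17215 + 10658) = 1/27873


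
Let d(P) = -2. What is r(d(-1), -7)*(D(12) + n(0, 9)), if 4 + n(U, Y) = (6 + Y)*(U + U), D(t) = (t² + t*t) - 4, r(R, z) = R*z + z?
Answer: 1960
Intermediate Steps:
r(R, z) = z + R*z
D(t) = -4 + 2*t² (D(t) = (t² + t²) - 4 = 2*t² - 4 = -4 + 2*t²)
n(U, Y) = -4 + 2*U*(6 + Y) (n(U, Y) = -4 + (6 + Y)*(U + U) = -4 + (6 + Y)*(2*U) = -4 + 2*U*(6 + Y))
r(d(-1), -7)*(D(12) + n(0, 9)) = (-7*(1 - 2))*((-4 + 2*12²) + (-4 + 12*0 + 2*0*9)) = (-7*(-1))*((-4 + 2*144) + (-4 + 0 + 0)) = 7*((-4 + 288) - 4) = 7*(284 - 4) = 7*280 = 1960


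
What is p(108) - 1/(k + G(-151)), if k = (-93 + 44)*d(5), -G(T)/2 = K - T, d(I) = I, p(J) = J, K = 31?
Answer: 65773/609 ≈ 108.00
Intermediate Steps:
G(T) = -62 + 2*T (G(T) = -2*(31 - T) = -62 + 2*T)
k = -245 (k = (-93 + 44)*5 = -49*5 = -245)
p(108) - 1/(k + G(-151)) = 108 - 1/(-245 + (-62 + 2*(-151))) = 108 - 1/(-245 + (-62 - 302)) = 108 - 1/(-245 - 364) = 108 - 1/(-609) = 108 - 1*(-1/609) = 108 + 1/609 = 65773/609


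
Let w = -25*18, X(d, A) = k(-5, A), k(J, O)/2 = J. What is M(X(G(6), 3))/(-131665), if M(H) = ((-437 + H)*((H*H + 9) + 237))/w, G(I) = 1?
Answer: -25777/9874875 ≈ -0.0026104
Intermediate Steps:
k(J, O) = 2*J
X(d, A) = -10 (X(d, A) = 2*(-5) = -10)
w = -450
M(H) = -(-437 + H)*(246 + H²)/450 (M(H) = ((-437 + H)*((H*H + 9) + 237))/(-450) = ((-437 + H)*((H² + 9) + 237))*(-1/450) = ((-437 + H)*((9 + H²) + 237))*(-1/450) = ((-437 + H)*(246 + H²))*(-1/450) = -(-437 + H)*(246 + H²)/450)
M(X(G(6), 3))/(-131665) = (17917/75 - 41/75*(-10) - 1/450*(-10)³ + (437/450)*(-10)²)/(-131665) = (17917/75 + 82/15 - 1/450*(-1000) + (437/450)*100)*(-1/131665) = (17917/75 + 82/15 + 20/9 + 874/9)*(-1/131665) = (25777/75)*(-1/131665) = -25777/9874875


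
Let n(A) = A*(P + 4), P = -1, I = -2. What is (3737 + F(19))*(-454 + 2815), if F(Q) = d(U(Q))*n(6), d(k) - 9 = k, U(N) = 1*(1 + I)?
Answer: 9163041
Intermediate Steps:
U(N) = -1 (U(N) = 1*(1 - 2) = 1*(-1) = -1)
d(k) = 9 + k
n(A) = 3*A (n(A) = A*(-1 + 4) = A*3 = 3*A)
F(Q) = 144 (F(Q) = (9 - 1)*(3*6) = 8*18 = 144)
(3737 + F(19))*(-454 + 2815) = (3737 + 144)*(-454 + 2815) = 3881*2361 = 9163041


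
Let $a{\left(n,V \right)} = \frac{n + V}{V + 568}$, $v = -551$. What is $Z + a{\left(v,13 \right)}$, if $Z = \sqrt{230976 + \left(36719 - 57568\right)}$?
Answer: $- \frac{538}{581} + \sqrt{210127} \approx 457.47$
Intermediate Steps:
$a{\left(n,V \right)} = \frac{V + n}{568 + V}$
$Z = \sqrt{210127}$ ($Z = \sqrt{230976 + \left(36719 - 57568\right)} = \sqrt{230976 - 20849} = \sqrt{210127} \approx 458.4$)
$Z + a{\left(v,13 \right)} = \sqrt{210127} + \frac{13 - 551}{568 + 13} = \sqrt{210127} + \frac{1}{581} \left(-538\right) = \sqrt{210127} - \frac{538}{581} = - \frac{538}{581} + \sqrt{210127}$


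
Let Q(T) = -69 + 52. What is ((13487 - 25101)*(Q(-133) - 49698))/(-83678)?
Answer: -288695005/41839 ≈ -6900.1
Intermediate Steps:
Q(T) = -17
((13487 - 25101)*(Q(-133) - 49698))/(-83678) = ((13487 - 25101)*(-17 - 49698))/(-83678) = -11614*(-49715)*(-1/83678) = 577390010*(-1/83678) = -288695005/41839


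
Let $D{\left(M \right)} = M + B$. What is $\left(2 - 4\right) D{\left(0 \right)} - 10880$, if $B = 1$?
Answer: $-10882$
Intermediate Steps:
$D{\left(M \right)} = 1 + M$ ($D{\left(M \right)} = M + 1 = 1 + M$)
$\left(2 - 4\right) D{\left(0 \right)} - 10880 = \left(2 - 4\right) \left(1 + 0\right) - 10880 = \left(-2\right) 1 - 10880 = -2 - 10880 = -10882$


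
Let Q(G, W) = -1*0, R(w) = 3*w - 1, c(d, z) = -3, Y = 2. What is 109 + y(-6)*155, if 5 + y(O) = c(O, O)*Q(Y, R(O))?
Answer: -666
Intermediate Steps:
R(w) = -1 + 3*w
Q(G, W) = 0
y(O) = -5 (y(O) = -5 - 3*0 = -5 + 0 = -5)
109 + y(-6)*155 = 109 - 5*155 = 109 - 775 = -666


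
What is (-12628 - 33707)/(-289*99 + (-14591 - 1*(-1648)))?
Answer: 46335/41554 ≈ 1.1151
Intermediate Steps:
(-12628 - 33707)/(-289*99 + (-14591 - 1*(-1648))) = -46335/(-28611 + (-14591 + 1648)) = -46335/(-28611 - 12943) = -46335/(-41554) = -46335*(-1/41554) = 46335/41554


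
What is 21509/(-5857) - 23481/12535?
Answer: -407143532/73417495 ≈ -5.5456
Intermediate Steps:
21509/(-5857) - 23481/12535 = 21509*(-1/5857) - 23481*1/12535 = -21509/5857 - 23481/12535 = -407143532/73417495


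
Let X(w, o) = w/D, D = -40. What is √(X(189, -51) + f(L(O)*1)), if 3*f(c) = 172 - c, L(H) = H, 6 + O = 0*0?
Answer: √196590/60 ≈ 7.3897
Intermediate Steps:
O = -6 (O = -6 + 0*0 = -6 + 0 = -6)
X(w, o) = -w/40 (X(w, o) = w/(-40) = w*(-1/40) = -w/40)
f(c) = 172/3 - c/3 (f(c) = (172 - c)/3 = 172/3 - c/3)
√(X(189, -51) + f(L(O)*1)) = √(-1/40*189 + (172/3 - (-2))) = √(-189/40 + (172/3 - ⅓*(-6))) = √(-189/40 + (172/3 + 2)) = √(-189/40 + 178/3) = √(6553/120) = √196590/60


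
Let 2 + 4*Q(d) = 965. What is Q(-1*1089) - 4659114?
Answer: -18635493/4 ≈ -4.6589e+6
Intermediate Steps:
Q(d) = 963/4 (Q(d) = -1/2 + (1/4)*965 = -1/2 + 965/4 = 963/4)
Q(-1*1089) - 4659114 = 963/4 - 4659114 = -18635493/4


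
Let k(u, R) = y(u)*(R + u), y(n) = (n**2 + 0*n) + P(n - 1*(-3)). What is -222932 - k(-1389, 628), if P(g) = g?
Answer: 1466935603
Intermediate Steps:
y(n) = 3 + n + n**2 (y(n) = (n**2 + 0*n) + (n - 1*(-3)) = (n**2 + 0) + (n + 3) = n**2 + (3 + n) = 3 + n + n**2)
k(u, R) = (R + u)*(3 + u + u**2) (k(u, R) = (3 + u + u**2)*(R + u) = (R + u)*(3 + u + u**2))
-222932 - k(-1389, 628) = -222932 - (628 - 1389)*(3 - 1389 + (-1389)**2) = -222932 - (-761)*(3 - 1389 + 1929321) = -222932 - (-761)*1927935 = -222932 - 1*(-1467158535) = -222932 + 1467158535 = 1466935603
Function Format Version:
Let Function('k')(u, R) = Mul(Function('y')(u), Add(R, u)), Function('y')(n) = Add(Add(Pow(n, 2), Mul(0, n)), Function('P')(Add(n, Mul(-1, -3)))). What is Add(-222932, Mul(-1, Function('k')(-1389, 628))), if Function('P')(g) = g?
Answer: 1466935603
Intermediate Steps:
Function('y')(n) = Add(3, n, Pow(n, 2)) (Function('y')(n) = Add(Add(Pow(n, 2), Mul(0, n)), Add(n, Mul(-1, -3))) = Add(Add(Pow(n, 2), 0), Add(n, 3)) = Add(Pow(n, 2), Add(3, n)) = Add(3, n, Pow(n, 2)))
Function('k')(u, R) = Mul(Add(R, u), Add(3, u, Pow(u, 2))) (Function('k')(u, R) = Mul(Add(3, u, Pow(u, 2)), Add(R, u)) = Mul(Add(R, u), Add(3, u, Pow(u, 2))))
Add(-222932, Mul(-1, Function('k')(-1389, 628))) = Add(-222932, Mul(-1, Mul(Add(628, -1389), Add(3, -1389, Pow(-1389, 2))))) = Add(-222932, Mul(-1, Mul(-761, Add(3, -1389, 1929321)))) = Add(-222932, Mul(-1, Mul(-761, 1927935))) = Add(-222932, Mul(-1, -1467158535)) = Add(-222932, 1467158535) = 1466935603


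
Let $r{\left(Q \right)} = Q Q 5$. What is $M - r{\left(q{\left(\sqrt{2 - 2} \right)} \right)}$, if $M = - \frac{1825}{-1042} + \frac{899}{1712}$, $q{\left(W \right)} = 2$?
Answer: $- \frac{15808461}{891952} \approx -17.723$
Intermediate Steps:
$r{\left(Q \right)} = 5 Q^{2}$ ($r{\left(Q \right)} = Q^{2} \cdot 5 = 5 Q^{2}$)
$M = \frac{2030579}{891952}$ ($M = \left(-1825\right) \left(- \frac{1}{1042}\right) + 899 \cdot \frac{1}{1712} = \frac{1825}{1042} + \frac{899}{1712} = \frac{2030579}{891952} \approx 2.2766$)
$M - r{\left(q{\left(\sqrt{2 - 2} \right)} \right)} = \frac{2030579}{891952} - 5 \cdot 2^{2} = \frac{2030579}{891952} - 5 \cdot 4 = \frac{2030579}{891952} - 20 = - \frac{15808461}{891952}$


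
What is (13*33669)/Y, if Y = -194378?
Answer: -437697/194378 ≈ -2.2518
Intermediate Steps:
(13*33669)/Y = (13*33669)/(-194378) = 437697*(-1/194378) = -437697/194378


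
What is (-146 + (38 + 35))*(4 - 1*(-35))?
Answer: -2847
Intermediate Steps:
(-146 + (38 + 35))*(4 - 1*(-35)) = (-146 + 73)*(4 + 35) = -73*39 = -2847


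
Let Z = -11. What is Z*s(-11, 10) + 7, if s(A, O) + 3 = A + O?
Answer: 51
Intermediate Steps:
s(A, O) = -3 + A + O (s(A, O) = -3 + (A + O) = -3 + A + O)
Z*s(-11, 10) + 7 = -11*(-3 - 11 + 10) + 7 = -11*(-4) + 7 = 44 + 7 = 51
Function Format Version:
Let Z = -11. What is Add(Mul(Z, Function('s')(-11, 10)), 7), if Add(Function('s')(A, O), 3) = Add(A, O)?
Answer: 51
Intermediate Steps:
Function('s')(A, O) = Add(-3, A, O) (Function('s')(A, O) = Add(-3, Add(A, O)) = Add(-3, A, O))
Add(Mul(Z, Function('s')(-11, 10)), 7) = Add(Mul(-11, Add(-3, -11, 10)), 7) = Add(Mul(-11, -4), 7) = Add(44, 7) = 51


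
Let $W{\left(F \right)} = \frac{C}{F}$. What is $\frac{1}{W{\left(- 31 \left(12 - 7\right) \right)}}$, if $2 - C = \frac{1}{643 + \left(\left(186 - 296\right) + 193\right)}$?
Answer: $- \frac{112530}{1451} \approx -77.553$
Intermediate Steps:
$C = \frac{1451}{726}$ ($C = 2 - \frac{1}{643 + \left(\left(186 - 296\right) + 193\right)} = 2 - \frac{1}{643 + \left(-110 + 193\right)} = 2 - \frac{1}{643 + 83} = 2 - \frac{1}{726} = \frac{1451}{726} \approx 1.9986$)
$W{\left(F \right)} = \frac{1451}{726 F}$
$\frac{1}{W{\left(- 31 \left(12 - 7\right) \right)}} = \frac{1}{\frac{1451}{726} \frac{1}{\left(-31\right) \left(12 - 7\right)}} = \frac{1}{\frac{1451}{726} \frac{1}{\left(-31\right) 5}} = \frac{1}{\frac{1451}{726} \frac{1}{-155}} = \frac{1}{\frac{1451}{726} \left(- \frac{1}{155}\right)} = \frac{1}{- \frac{1451}{112530}} = - \frac{112530}{1451}$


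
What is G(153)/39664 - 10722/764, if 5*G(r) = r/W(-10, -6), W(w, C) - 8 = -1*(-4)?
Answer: -2126377299/151516480 ≈ -14.034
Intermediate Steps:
W(w, C) = 12 (W(w, C) = 8 - 1*(-4) = 8 + 4 = 12)
G(r) = r/60 (G(r) = (r/12)/5 = r/60)
G(153)/39664 - 10722/764 = ((1/60)*153)/39664 - 10722/764 = (51/20)*(1/39664) - 10722*1/764 = 51/793280 - 5361/382 = -2126377299/151516480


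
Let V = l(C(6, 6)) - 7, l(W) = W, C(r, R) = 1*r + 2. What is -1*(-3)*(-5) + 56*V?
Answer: 41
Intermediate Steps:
C(r, R) = 2 + r (C(r, R) = r + 2 = 2 + r)
V = 1 (V = (2 + 6) - 7 = 8 - 7 = 1)
-1*(-3)*(-5) + 56*V = -1*(-3)*(-5) + 56*1 = 3*(-5) + 56 = -15 + 56 = 41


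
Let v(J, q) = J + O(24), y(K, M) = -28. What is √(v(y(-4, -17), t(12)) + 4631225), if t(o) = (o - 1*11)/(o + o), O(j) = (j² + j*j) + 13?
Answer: 7*√94538 ≈ 2152.3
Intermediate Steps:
O(j) = 13 + 2*j² (O(j) = (j² + j²) + 13 = 2*j² + 13 = 13 + 2*j²)
t(o) = (-11 + o)/(2*o) (t(o) = (o - 11)/((2*o)) = (-11 + o)*(1/(2*o)) = (-11 + o)/(2*o))
v(J, q) = 1165 + J (v(J, q) = J + (13 + 2*24²) = J + (13 + 2*576) = J + (13 + 1152) = J + 1165 = 1165 + J)
√(v(y(-4, -17), t(12)) + 4631225) = √((1165 - 28) + 4631225) = √(1137 + 4631225) = √4632362 = 7*√94538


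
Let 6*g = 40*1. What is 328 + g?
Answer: 1004/3 ≈ 334.67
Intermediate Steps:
g = 20/3 (g = (40*1)/6 = (1/6)*40 = 20/3 ≈ 6.6667)
328 + g = 328 + 20/3 = 1004/3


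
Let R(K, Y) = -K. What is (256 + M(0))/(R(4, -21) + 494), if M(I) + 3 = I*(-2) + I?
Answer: 253/490 ≈ 0.51633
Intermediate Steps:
M(I) = -3 - I (M(I) = -3 + (I*(-2) + I) = -3 + (-2*I + I) = -3 - I)
(256 + M(0))/(R(4, -21) + 494) = (256 + (-3 - 1*0))/(-1*4 + 494) = (256 + (-3 + 0))/(-4 + 494) = (256 - 3)/490 = 253*(1/490) = 253/490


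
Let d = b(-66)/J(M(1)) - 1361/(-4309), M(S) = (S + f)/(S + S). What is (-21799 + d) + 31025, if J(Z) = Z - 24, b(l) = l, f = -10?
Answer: 755557301/81871 ≈ 9228.6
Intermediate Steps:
M(S) = (-10 + S)/(2*S) (M(S) = (S - 10)/(S + S) = (-10 + S)/((2*S)) = (-10 + S)*(1/(2*S)) = (-10 + S)/(2*S))
J(Z) = -24 + Z
d = 215455/81871 (d = -66/(-24 + (½)*(-10 + 1)/1) - 1361/(-4309) = -66/(-24 + (½)*1*(-9)) - 1361*(-1/4309) = -66/(-24 - 9/2) + 1361/4309 = -66/(-57/2) + 1361/4309 = -66*(-2/57) + 1361/4309 = 44/19 + 1361/4309 = 215455/81871 ≈ 2.6316)
(-21799 + d) + 31025 = (-21799 + 215455/81871) + 31025 = -1784490474/81871 + 31025 = 755557301/81871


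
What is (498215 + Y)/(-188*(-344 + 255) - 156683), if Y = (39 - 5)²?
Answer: -499371/139951 ≈ -3.5682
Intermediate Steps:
Y = 1156 (Y = 34² = 1156)
(498215 + Y)/(-188*(-344 + 255) - 156683) = (498215 + 1156)/(-188*(-344 + 255) - 156683) = 499371/(-188*(-89) - 156683) = 499371/(16732 - 156683) = 499371/(-139951) = 499371*(-1/139951) = -499371/139951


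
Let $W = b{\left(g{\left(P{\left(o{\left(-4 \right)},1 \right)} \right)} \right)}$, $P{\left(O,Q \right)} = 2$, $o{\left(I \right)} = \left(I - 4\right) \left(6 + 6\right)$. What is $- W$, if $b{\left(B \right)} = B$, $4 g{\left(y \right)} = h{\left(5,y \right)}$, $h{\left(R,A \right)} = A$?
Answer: $- \frac{1}{2} \approx -0.5$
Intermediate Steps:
$o{\left(I \right)} = -48 + 12 I$ ($o{\left(I \right)} = \left(-4 + I\right) 12 = -48 + 12 I$)
$g{\left(y \right)} = \frac{y}{4}$
$W = \frac{1}{2}$ ($W = \frac{1}{4} \cdot 2 = \frac{1}{2} \approx 0.5$)
$- W = \left(-1\right) \frac{1}{2} = - \frac{1}{2}$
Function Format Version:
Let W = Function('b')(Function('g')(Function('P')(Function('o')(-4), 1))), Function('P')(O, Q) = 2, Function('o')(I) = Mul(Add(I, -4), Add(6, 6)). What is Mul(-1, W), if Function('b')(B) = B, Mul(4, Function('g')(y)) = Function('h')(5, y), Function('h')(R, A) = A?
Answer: Rational(-1, 2) ≈ -0.50000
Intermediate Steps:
Function('o')(I) = Add(-48, Mul(12, I)) (Function('o')(I) = Mul(Add(-4, I), 12) = Add(-48, Mul(12, I)))
Function('g')(y) = Mul(Rational(1, 4), y)
W = Rational(1, 2) (W = Mul(Rational(1, 4), 2) = Rational(1, 2) ≈ 0.50000)
Mul(-1, W) = Mul(-1, Rational(1, 2)) = Rational(-1, 2)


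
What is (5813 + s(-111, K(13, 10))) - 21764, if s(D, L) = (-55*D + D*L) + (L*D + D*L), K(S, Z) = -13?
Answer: -5517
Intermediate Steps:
s(D, L) = -55*D + 3*D*L (s(D, L) = (-55*D + D*L) + (D*L + D*L) = (-55*D + D*L) + 2*D*L = -55*D + 3*D*L)
(5813 + s(-111, K(13, 10))) - 21764 = (5813 - 111*(-55 + 3*(-13))) - 21764 = (5813 - 111*(-55 - 39)) - 21764 = (5813 - 111*(-94)) - 21764 = (5813 + 10434) - 21764 = 16247 - 21764 = -5517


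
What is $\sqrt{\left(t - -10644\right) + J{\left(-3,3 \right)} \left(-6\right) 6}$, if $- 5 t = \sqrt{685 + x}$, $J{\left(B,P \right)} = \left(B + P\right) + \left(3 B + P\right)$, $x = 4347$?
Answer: $\frac{\sqrt{271500 - 10 \sqrt{1258}}}{5} \approx 104.14$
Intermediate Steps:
$J{\left(B,P \right)} = 2 P + 4 B$ ($J{\left(B,P \right)} = \left(B + P\right) + \left(P + 3 B\right) = 2 P + 4 B$)
$t = - \frac{2 \sqrt{1258}}{5}$ ($t = - \frac{\sqrt{685 + 4347}}{5} = - \frac{\sqrt{5032}}{5} = - \frac{2 \sqrt{1258}}{5} \approx -14.187$)
$\sqrt{\left(t - -10644\right) + J{\left(-3,3 \right)} \left(-6\right) 6} = \sqrt{\left(- \frac{2 \sqrt{1258}}{5} - -10644\right) + \left(2 \cdot 3 + 4 \left(-3\right)\right) \left(-6\right) 6} = \sqrt{\left(- \frac{2 \sqrt{1258}}{5} + 10644\right) + \left(6 - 12\right) \left(-6\right) 6} = \sqrt{\left(10644 - \frac{2 \sqrt{1258}}{5}\right) + \left(-6\right) \left(-6\right) 6} = \sqrt{\left(10644 - \frac{2 \sqrt{1258}}{5}\right) + 36 \cdot 6} = \sqrt{\left(10644 - \frac{2 \sqrt{1258}}{5}\right) + 216} = \sqrt{10860 - \frac{2 \sqrt{1258}}{5}}$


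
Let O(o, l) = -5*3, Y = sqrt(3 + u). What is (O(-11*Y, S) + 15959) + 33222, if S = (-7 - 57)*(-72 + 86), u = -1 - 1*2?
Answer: 49166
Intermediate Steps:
u = -3 (u = -1 - 2 = -3)
Y = 0 (Y = sqrt(3 - 3) = sqrt(0) = 0)
S = -896 (S = -64*14 = -896)
O(o, l) = -15
(O(-11*Y, S) + 15959) + 33222 = (-15 + 15959) + 33222 = 15944 + 33222 = 49166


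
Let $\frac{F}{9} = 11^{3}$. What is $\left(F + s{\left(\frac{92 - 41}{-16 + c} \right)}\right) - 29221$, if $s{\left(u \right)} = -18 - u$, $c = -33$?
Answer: $- \frac{845689}{49} \approx -17259.0$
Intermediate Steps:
$F = 11979$ ($F = 9 \cdot 11^{3} = 9 \cdot 1331 = 11979$)
$\left(F + s{\left(\frac{92 - 41}{-16 + c} \right)}\right) - 29221 = \left(11979 - \left(18 + \frac{92 - 41}{-16 - 33}\right)\right) - 29221 = \left(11979 - \left(18 + \frac{51}{-49}\right)\right) - 29221 = \left(11979 - \left(18 + 51 \left(- \frac{1}{49}\right)\right)\right) - 29221 = \left(11979 - \frac{831}{49}\right) - 29221 = \frac{586140}{49} - 29221 = - \frac{845689}{49}$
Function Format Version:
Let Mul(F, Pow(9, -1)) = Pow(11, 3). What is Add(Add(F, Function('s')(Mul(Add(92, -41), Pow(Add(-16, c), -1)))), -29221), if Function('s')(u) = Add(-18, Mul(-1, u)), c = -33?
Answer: Rational(-845689, 49) ≈ -17259.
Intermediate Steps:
F = 11979 (F = Mul(9, Pow(11, 3)) = Mul(9, 1331) = 11979)
Add(Add(F, Function('s')(Mul(Add(92, -41), Pow(Add(-16, c), -1)))), -29221) = Add(Add(11979, Add(-18, Mul(-1, Mul(Add(92, -41), Pow(Add(-16, -33), -1))))), -29221) = Add(Add(11979, Add(-18, Mul(-1, Mul(51, Pow(-49, -1))))), -29221) = Add(Add(11979, Add(-18, Mul(-1, Mul(51, Rational(-1, 49))))), -29221) = Add(Add(11979, Add(-18, Mul(-1, Rational(-51, 49)))), -29221) = Add(Add(11979, Add(-18, Rational(51, 49))), -29221) = Add(Add(11979, Rational(-831, 49)), -29221) = Add(Rational(586140, 49), -29221) = Rational(-845689, 49)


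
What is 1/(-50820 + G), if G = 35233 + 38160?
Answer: 1/22573 ≈ 4.4301e-5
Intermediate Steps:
G = 73393
1/(-50820 + G) = 1/(-50820 + 73393) = 1/22573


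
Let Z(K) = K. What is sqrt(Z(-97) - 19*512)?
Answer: 5*I*sqrt(393) ≈ 99.121*I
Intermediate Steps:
sqrt(Z(-97) - 19*512) = sqrt(-97 - 19*512) = sqrt(-97 - 9728) = sqrt(-9825) = 5*I*sqrt(393)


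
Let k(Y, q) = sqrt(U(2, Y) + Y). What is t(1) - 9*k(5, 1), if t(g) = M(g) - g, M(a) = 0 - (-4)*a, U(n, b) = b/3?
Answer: 3 - 6*sqrt(15) ≈ -20.238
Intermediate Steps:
U(n, b) = b/3 (U(n, b) = b*(1/3) = b/3)
k(Y, q) = 2*sqrt(3)*sqrt(Y)/3 (k(Y, q) = sqrt(Y/3 + Y) = sqrt(4*Y/3) = 2*sqrt(3)*sqrt(Y)/3)
M(a) = 4*a (M(a) = 0 + 4*a = 4*a)
t(g) = 3*g (t(g) = 4*g - g = 3*g)
t(1) - 9*k(5, 1) = 3*1 - 6*sqrt(3)*sqrt(5) = 3 - 6*sqrt(15)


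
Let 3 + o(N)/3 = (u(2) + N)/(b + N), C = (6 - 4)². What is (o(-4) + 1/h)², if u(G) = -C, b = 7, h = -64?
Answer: 1185921/4096 ≈ 289.53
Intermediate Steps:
C = 4 (C = 2² = 4)
u(G) = -4 (u(G) = -1*4 = -4)
o(N) = -9 + 3*(-4 + N)/(7 + N) (o(N) = -9 + 3*((-4 + N)/(7 + N)) = -9 + 3*(-4 + N)/(7 + N))
(o(-4) + 1/h)² = (3*(-25 - 2*(-4))/(7 - 4) + 1/(-64))² = (3*(-25 + 8)/3 - 1/64)² = (3*(⅓)*(-17) - 1/64)² = (-17 - 1/64)² = (-1089/64)² = 1185921/4096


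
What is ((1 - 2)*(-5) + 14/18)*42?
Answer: 728/3 ≈ 242.67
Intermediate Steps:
((1 - 2)*(-5) + 14/18)*42 = (-1*(-5) + 14*(1/18))*42 = (5 + 7/9)*42 = (52/9)*42 = 728/3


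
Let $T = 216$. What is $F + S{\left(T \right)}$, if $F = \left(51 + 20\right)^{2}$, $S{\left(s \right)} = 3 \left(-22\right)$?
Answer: $4975$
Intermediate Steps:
$S{\left(s \right)} = -66$
$F = 5041$ ($F = 71^{2} = 5041$)
$F + S{\left(T \right)} = 5041 - 66 = 4975$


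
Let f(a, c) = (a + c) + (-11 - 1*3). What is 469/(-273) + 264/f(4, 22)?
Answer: 791/39 ≈ 20.282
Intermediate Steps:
f(a, c) = -14 + a + c (f(a, c) = (a + c) + (-11 - 3) = (a + c) - 14 = -14 + a + c)
469/(-273) + 264/f(4, 22) = 469/(-273) + 264/(-14 + 4 + 22) = 469*(-1/273) + 264/12 = -67/39 + 264*(1/12) = -67/39 + 22 = 791/39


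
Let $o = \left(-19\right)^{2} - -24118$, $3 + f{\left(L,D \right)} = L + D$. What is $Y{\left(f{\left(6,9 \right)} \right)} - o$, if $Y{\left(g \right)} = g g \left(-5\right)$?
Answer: $-25199$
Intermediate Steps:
$f{\left(L,D \right)} = -3 + D + L$ ($f{\left(L,D \right)} = -3 + \left(L + D\right) = -3 + \left(D + L\right) = -3 + D + L$)
$Y{\left(g \right)} = - 5 g^{2}$ ($Y{\left(g \right)} = g^{2} \left(-5\right) = - 5 g^{2}$)
$o = 24479$ ($o = 361 + 24118 = 24479$)
$Y{\left(f{\left(6,9 \right)} \right)} - o = - 5 \left(-3 + 9 + 6\right)^{2} - 24479 = - 5 \cdot 12^{2} - 24479 = \left(-5\right) 144 - 24479 = -720 - 24479 = -25199$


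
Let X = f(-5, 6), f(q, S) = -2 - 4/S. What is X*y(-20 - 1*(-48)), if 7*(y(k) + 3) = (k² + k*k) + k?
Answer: -600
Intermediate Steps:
y(k) = -3 + k/7 + 2*k²/7 (y(k) = -3 + ((k² + k*k) + k)/7 = -3 + ((k² + k²) + k)/7 = -3 + (2*k² + k)/7 = -3 + (k + 2*k²)/7 = -3 + (k/7 + 2*k²/7) = -3 + k/7 + 2*k²/7)
X = -8/3 (X = -2 - 4/6 = -2 - 4*⅙ = -2 - ⅔ = -8/3 ≈ -2.6667)
X*y(-20 - 1*(-48)) = -8*(-3 + (-20 - 1*(-48))/7 + 2*(-20 - 1*(-48))²/7)/3 = -8*(-3 + (-20 + 48)/7 + 2*(-20 + 48)²/7)/3 = -8*(-3 + (⅐)*28 + (2/7)*28²)/3 = -8*(-3 + 4 + (2/7)*784)/3 = -8*(-3 + 4 + 224)/3 = -8/3*225 = -600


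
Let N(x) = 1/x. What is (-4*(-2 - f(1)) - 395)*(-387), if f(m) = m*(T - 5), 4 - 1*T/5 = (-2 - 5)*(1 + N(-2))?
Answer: 99459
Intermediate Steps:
T = 75/2 (T = 20 - 5*(-2 - 5)*(1 + 1/(-2)) = 20 - (-35)*(1 - 1/2) = 20 - (-35)/2 = 20 - 5*(-7/2) = 20 + 35/2 = 75/2 ≈ 37.500)
f(m) = 65*m/2 (f(m) = m*(75/2 - 5) = m*(65/2) = 65*m/2)
(-4*(-2 - f(1)) - 395)*(-387) = (-4*(-2 - 65/2) - 395)*(-387) = (-4*(-69/2) - 395)*(-387) = (138 - 395)*(-387) = -257*(-387) = 99459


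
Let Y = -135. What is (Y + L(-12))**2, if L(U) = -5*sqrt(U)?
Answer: 17925 + 2700*I*sqrt(3) ≈ 17925.0 + 4676.5*I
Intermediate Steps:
(Y + L(-12))**2 = (-135 - 10*I*sqrt(3))**2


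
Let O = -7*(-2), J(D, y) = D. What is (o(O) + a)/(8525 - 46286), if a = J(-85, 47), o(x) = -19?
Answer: 104/37761 ≈ 0.0027542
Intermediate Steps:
O = 14
a = -85
(o(O) + a)/(8525 - 46286) = (-19 - 85)/(8525 - 46286) = -104/(-37761) = -104*(-1/37761) = 104/37761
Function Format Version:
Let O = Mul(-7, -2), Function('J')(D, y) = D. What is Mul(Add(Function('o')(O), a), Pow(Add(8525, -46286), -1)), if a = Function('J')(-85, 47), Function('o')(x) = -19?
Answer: Rational(104, 37761) ≈ 0.0027542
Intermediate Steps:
O = 14
a = -85
Mul(Add(Function('o')(O), a), Pow(Add(8525, -46286), -1)) = Mul(Add(-19, -85), Pow(Add(8525, -46286), -1)) = Mul(-104, Pow(-37761, -1)) = Mul(-104, Rational(-1, 37761)) = Rational(104, 37761)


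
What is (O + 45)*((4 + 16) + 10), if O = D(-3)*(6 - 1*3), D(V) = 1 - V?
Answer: 1710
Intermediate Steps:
O = 12 (O = (1 - 1*(-3))*(6 - 1*3) = (1 + 3)*(6 - 3) = 4*3 = 12)
(O + 45)*((4 + 16) + 10) = (12 + 45)*((4 + 16) + 10) = 57*(20 + 10) = 57*30 = 1710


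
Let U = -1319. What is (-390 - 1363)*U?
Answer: 2312207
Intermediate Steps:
(-390 - 1363)*U = (-390 - 1363)*(-1319) = -1753*(-1319) = 2312207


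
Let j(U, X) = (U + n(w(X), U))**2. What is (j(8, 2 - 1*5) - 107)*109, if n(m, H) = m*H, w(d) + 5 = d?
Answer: 330161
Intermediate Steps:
w(d) = -5 + d
n(m, H) = H*m
j(U, X) = (U + U*(-5 + X))**2
(j(8, 2 - 1*5) - 107)*109 = (8**2*(-4 + (2 - 1*5))**2 - 107)*109 = (64*(-4 + (2 - 5))**2 - 107)*109 = (64*(-4 - 3)**2 - 107)*109 = (64*(-7)**2 - 107)*109 = (64*49 - 107)*109 = (3136 - 107)*109 = 3029*109 = 330161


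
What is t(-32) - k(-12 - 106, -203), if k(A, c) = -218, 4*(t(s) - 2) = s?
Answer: 212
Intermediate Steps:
t(s) = 2 + s/4
t(-32) - k(-12 - 106, -203) = (2 + (1/4)*(-32)) - 1*(-218) = (2 - 8) + 218 = -6 + 218 = 212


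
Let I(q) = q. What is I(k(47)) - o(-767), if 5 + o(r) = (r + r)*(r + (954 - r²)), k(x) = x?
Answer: -902148416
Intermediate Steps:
o(r) = -5 + 2*r*(954 + r - r²) (o(r) = -5 + (r + r)*(r + (954 - r²)) = -5 + (2*r)*(954 + r - r²) = -5 + 2*r*(954 + r - r²))
I(k(47)) - o(-767) = 47 - (-5 - 2*(-767)³ + 2*(-767)² + 1908*(-767)) = 47 - (-5 - 2*(-451217663) + 2*588289 - 1463436) = 47 - (-5 + 902435326 + 1176578 - 1463436) = 47 - 1*902148463 = 47 - 902148463 = -902148416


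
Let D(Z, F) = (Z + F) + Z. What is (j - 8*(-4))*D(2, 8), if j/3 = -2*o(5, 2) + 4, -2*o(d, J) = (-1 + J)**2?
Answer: 564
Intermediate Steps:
o(d, J) = -(-1 + J)**2/2
D(Z, F) = F + 2*Z (D(Z, F) = (F + Z) + Z = F + 2*Z)
j = 15 (j = 3*(-(-1)*(-1 + 2)**2 + 4) = 3*(-(-1)*1**2 + 4) = 3*(-(-1) + 4) = 3*(-2*(-1/2) + 4) = 3*(1 + 4) = 3*5 = 15)
(j - 8*(-4))*D(2, 8) = (15 - 8*(-4))*(8 + 2*2) = (15 + 32)*(8 + 4) = 47*12 = 564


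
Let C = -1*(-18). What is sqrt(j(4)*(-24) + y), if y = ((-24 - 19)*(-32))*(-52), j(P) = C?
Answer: 4*I*sqrt(4499) ≈ 268.3*I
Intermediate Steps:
C = 18
j(P) = 18
y = -71552 (y = -43*(-32)*(-52) = 1376*(-52) = -71552)
sqrt(j(4)*(-24) + y) = sqrt(18*(-24) - 71552) = sqrt(-432 - 71552) = sqrt(-71984) = 4*I*sqrt(4499)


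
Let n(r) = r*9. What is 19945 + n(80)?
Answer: 20665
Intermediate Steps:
n(r) = 9*r
19945 + n(80) = 19945 + 9*80 = 19945 + 720 = 20665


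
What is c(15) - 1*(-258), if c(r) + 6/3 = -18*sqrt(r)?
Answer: 256 - 18*sqrt(15) ≈ 186.29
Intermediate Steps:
c(r) = -2 - 18*sqrt(r)
c(15) - 1*(-258) = (-2 - 18*sqrt(15)) - 1*(-258) = (-2 - 18*sqrt(15)) + 258 = 256 - 18*sqrt(15)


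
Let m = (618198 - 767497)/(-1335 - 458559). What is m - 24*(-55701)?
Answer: 614797485955/459894 ≈ 1.3368e+6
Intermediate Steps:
m = 149299/459894 (m = -149299/(-459894) = -149299*(-1/459894) = 149299/459894 ≈ 0.32464)
m - 24*(-55701) = 149299/459894 - 24*(-55701) = 149299/459894 - 1*(-1336824) = 149299/459894 + 1336824 = 614797485955/459894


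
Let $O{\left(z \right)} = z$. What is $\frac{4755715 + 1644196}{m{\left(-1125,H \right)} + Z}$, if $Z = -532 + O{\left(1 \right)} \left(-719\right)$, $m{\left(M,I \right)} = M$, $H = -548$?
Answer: $- \frac{6399911}{2376} \approx -2693.6$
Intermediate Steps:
$Z = -1251$ ($Z = -532 + 1 \left(-719\right) = -532 - 719 = -1251$)
$\frac{4755715 + 1644196}{m{\left(-1125,H \right)} + Z} = \frac{4755715 + 1644196}{-1125 - 1251} = \frac{6399911}{-2376} = 6399911 \left(- \frac{1}{2376}\right) = - \frac{6399911}{2376}$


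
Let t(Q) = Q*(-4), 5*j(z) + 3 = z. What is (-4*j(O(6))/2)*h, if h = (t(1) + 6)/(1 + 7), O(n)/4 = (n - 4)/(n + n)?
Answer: 7/30 ≈ 0.23333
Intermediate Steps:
O(n) = 2*(-4 + n)/n (O(n) = 4*((n - 4)/(n + n)) = 4*((-4 + n)/((2*n))) = 4*((-4 + n)*(1/(2*n))) = 4*((-4 + n)/(2*n)) = 2*(-4 + n)/n)
j(z) = -⅗ + z/5
t(Q) = -4*Q
h = ¼ (h = (-4*1 + 6)/(1 + 7) = (-4 + 6)/8 = 2*(⅛) = ¼ ≈ 0.25000)
(-4*j(O(6))/2)*h = -4*(-⅗ + (2 - 8/6)/5)/2*(¼) = -4*(-⅗ + (2 - 8*⅙)/5)/2*(¼) = -4*(-⅗ + (2 - 4/3)/5)/2*(¼) = -4*(-⅗ + (⅕)*(⅔))/2*(¼) = -4*(-⅗ + 2/15)/2*(¼) = -(-28)/(15*2)*(¼) = -4*(-7/30)*(¼) = (14/15)*(¼) = 7/30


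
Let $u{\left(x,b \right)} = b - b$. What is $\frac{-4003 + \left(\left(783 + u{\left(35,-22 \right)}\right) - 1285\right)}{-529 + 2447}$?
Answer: $- \frac{4505}{1918} \approx -2.3488$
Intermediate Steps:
$u{\left(x,b \right)} = 0$
$\frac{-4003 + \left(\left(783 + u{\left(35,-22 \right)}\right) - 1285\right)}{-529 + 2447} = \frac{-4003 + \left(\left(783 + 0\right) - 1285\right)}{-529 + 2447} = \frac{-4003 + \left(783 - 1285\right)}{1918} = \left(-4003 - 502\right) \frac{1}{1918} = \left(-4505\right) \frac{1}{1918} = - \frac{4505}{1918}$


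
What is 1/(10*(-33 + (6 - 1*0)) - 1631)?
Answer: -1/1901 ≈ -0.00052604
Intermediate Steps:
1/(10*(-33 + (6 - 1*0)) - 1631) = 1/(10*(-33 + (6 + 0)) - 1631) = 1/(10*(-33 + 6) - 1631) = 1/(10*(-27) - 1631) = 1/(-270 - 1631) = 1/(-1901) = -1/1901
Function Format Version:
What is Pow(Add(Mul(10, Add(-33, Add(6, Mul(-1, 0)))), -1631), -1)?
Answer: Rational(-1, 1901) ≈ -0.00052604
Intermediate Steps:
Pow(Add(Mul(10, Add(-33, Add(6, Mul(-1, 0)))), -1631), -1) = Pow(Add(Mul(10, Add(-33, Add(6, 0))), -1631), -1) = Pow(Add(Mul(10, Add(-33, 6)), -1631), -1) = Pow(Add(Mul(10, -27), -1631), -1) = Pow(Add(-270, -1631), -1) = Pow(-1901, -1) = Rational(-1, 1901)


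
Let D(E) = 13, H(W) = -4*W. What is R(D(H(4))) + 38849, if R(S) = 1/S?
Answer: 505038/13 ≈ 38849.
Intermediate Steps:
R(D(H(4))) + 38849 = 1/13 + 38849 = 505038/13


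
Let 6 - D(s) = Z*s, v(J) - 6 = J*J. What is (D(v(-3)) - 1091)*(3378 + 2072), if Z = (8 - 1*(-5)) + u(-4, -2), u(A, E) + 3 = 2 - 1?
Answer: -6812500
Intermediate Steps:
v(J) = 6 + J**2 (v(J) = 6 + J*J = 6 + J**2)
u(A, E) = -2 (u(A, E) = -3 + (2 - 1) = -3 + 1 = -2)
Z = 11 (Z = (8 - 1*(-5)) - 2 = (8 + 5) - 2 = 13 - 2 = 11)
D(s) = 6 - 11*s
(D(v(-3)) - 1091)*(3378 + 2072) = ((6 - 11*(6 + (-3)**2)) - 1091)*(3378 + 2072) = ((6 - 11*(6 + 9)) - 1091)*5450 = ((6 - 11*15) - 1091)*5450 = ((6 - 165) - 1091)*5450 = (-159 - 1091)*5450 = -1250*5450 = -6812500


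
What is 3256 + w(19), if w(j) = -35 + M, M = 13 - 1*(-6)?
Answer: 3240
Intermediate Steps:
M = 19 (M = 13 + 6 = 19)
w(j) = -16 (w(j) = -35 + 19 = -16)
3256 + w(19) = 3256 - 16 = 3240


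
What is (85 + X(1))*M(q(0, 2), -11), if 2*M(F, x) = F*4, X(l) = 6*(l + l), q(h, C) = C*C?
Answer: 776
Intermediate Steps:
q(h, C) = C**2
X(l) = 12*l (X(l) = 6*(2*l) = 12*l)
M(F, x) = 2*F (M(F, x) = (F*4)/2 = (4*F)/2 = 2*F)
(85 + X(1))*M(q(0, 2), -11) = (85 + 12*1)*(2*2**2) = (85 + 12)*(2*4) = 97*8 = 776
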